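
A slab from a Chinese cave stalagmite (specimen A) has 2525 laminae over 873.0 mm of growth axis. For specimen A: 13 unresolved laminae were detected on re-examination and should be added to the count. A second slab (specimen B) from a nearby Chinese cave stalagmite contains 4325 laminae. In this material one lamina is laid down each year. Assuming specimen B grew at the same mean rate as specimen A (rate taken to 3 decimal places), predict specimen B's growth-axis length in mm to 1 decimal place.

Specimen A: after corrections the count is 2525 + 13 = 2538 laminae.
A: Mean rate = 873.0 mm / 2538 years ≈ 0.344 mm per year.
For B, 0.344 mm/year × 4325 years = 1487.8 mm.

1487.8 mm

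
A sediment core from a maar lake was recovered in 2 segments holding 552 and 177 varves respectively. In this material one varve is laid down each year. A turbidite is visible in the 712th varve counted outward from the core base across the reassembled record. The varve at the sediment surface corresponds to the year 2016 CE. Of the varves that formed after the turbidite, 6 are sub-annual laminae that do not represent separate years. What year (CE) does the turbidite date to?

Total varves = 552 + 177 = 729.
729 − 712 = 17 varves lie beyond the turbidite toward the sediment surface.
Excluding 6 false varves: 17 − 6 = 11.
The varve at the sediment surface is 2016 CE, so the turbidite dates to 2016 − 11 = 2005 CE.

2005 CE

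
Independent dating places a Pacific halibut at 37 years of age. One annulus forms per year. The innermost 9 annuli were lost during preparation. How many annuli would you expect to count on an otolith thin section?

At one annulus per year, 37 years correspond to 37 annuli.
Subtracting the 9 annuli not captured gives 37 − 9 = 28 annuli in the record.

28 annuli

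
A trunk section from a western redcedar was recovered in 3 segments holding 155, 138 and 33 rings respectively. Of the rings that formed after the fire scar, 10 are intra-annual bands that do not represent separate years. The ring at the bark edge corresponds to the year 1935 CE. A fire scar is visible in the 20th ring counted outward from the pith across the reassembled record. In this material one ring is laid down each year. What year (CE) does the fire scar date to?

1639 CE

Total rings = 155 + 138 + 33 = 326.
The fire scar sits at ring 20 from the pith, so 326 − 20 = 306 rings formed after it.
Excluding 10 false rings: 306 − 10 = 296.
1935 − 296 = 1639 CE.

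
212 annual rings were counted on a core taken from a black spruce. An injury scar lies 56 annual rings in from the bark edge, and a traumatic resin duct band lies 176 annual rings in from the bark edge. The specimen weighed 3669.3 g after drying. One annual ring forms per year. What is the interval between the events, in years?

120 years

176 − 56 = 120 annual rings lie between the two events.
That is 120 years at one annual ring per year.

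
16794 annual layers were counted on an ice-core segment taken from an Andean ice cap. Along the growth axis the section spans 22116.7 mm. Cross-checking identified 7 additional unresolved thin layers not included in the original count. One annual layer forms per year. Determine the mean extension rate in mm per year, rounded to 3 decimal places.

Adjusted count: 16794 + 7 = 16801 annual layers.
Extension rate ≈ 22116.7 / 16801 = 1.316 mm per year.

1.316 mm per year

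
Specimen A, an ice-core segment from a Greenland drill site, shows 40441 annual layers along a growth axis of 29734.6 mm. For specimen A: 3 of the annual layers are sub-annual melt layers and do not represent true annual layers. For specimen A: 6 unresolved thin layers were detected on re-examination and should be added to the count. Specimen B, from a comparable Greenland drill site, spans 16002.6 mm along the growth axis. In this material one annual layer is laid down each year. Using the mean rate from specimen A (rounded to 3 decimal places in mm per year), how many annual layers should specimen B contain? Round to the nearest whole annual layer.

21772 annual layers

Specimen A: correcting the raw count gives 40441 − 3 + 6 = 40444 true annual layers.
A: 29734.6 mm over 40444 years gives 29734.6 / 40444 ≈ 0.735 mm/year.
B spans 16002.6 / 0.735 = 21772.24 years ≈ 21772 annual layers.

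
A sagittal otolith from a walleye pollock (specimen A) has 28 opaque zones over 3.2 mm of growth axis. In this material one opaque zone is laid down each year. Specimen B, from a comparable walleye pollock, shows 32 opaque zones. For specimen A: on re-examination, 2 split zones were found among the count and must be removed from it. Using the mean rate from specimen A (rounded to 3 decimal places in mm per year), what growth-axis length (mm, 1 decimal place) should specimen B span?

3.9 mm

Specimen A: correcting the raw count gives 28 − 2 = 26 true opaque zones.
A: Extension rate ≈ 3.2 / 26 = 0.123 mm/yr.
For B, 0.123 mm/year × 32 years = 3.9 mm.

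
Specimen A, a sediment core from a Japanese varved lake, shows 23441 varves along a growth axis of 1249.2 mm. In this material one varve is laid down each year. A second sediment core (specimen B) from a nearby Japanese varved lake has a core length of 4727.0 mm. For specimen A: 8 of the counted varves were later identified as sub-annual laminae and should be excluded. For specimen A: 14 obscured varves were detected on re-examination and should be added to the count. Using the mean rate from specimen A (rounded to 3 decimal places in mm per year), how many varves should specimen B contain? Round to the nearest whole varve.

Specimen A: true varve count = 23441 − 8 + 14 = 23447.
A: Extension rate ≈ 1249.2 / 23447 = 0.053 mm/yr.
For B, 4727.0 / 0.053 = 89188.68 years ≈ 89189 varves.

89189 varves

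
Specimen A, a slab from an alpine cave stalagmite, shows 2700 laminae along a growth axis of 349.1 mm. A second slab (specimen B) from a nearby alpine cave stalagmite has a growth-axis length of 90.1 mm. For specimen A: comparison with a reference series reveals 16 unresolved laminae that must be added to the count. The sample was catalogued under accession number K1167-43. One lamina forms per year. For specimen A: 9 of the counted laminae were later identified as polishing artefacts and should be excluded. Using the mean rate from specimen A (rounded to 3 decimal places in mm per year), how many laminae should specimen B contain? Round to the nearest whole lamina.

698 laminae

Specimen A: correcting the raw count gives 2700 − 9 + 16 = 2707 true laminae.
A: 349.1 mm over 2707 years gives 349.1 / 2707 ≈ 0.129 mm/year.
B spans 90.1 / 0.129 = 698.45 years ≈ 698 laminae.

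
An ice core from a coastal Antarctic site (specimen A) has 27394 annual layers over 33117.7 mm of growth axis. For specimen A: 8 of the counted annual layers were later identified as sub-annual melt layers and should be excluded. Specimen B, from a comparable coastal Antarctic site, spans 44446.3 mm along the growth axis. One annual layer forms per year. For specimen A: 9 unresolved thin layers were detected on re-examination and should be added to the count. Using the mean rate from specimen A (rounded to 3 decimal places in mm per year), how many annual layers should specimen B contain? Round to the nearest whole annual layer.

Specimen A: correcting the raw count gives 27394 − 8 + 9 = 27395 true annual layers.
A: Extension rate ≈ 33117.7 / 27395 = 1.209 mm per year.
Specimen B: 44446.3 mm / 1.209 mm per year = 36762.86 years ≈ 36763 annual layers.

36763 annual layers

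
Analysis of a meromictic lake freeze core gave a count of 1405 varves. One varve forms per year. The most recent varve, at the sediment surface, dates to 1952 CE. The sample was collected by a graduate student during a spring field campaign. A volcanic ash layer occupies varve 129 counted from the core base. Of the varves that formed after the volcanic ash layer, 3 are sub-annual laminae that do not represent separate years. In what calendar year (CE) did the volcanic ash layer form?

The volcanic ash layer sits at varve 129 from the core base, so 1405 − 129 = 1276 varves formed after it.
Removing the 3 false varves leaves 1276 − 3 = 1273 true varves beyond the volcanic ash layer.
1952 − 1273 = 679 CE.

679 CE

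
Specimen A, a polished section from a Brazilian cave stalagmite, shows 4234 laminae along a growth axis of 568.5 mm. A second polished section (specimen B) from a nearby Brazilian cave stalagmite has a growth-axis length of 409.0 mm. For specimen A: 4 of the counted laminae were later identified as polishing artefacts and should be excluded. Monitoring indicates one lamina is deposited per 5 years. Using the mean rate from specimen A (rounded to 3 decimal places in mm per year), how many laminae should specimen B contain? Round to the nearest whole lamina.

3030 laminae

Specimen A: true lamina count = 4234 − 4 = 4230.
Specimen A: 4230 laminae at 5 years each span 4230 × 5 = 21150 years.
A: Extension rate ≈ 568.5 / 21150 = 0.027 mm per year.
Specimen B: 409.0 mm / 0.027 mm per year = 15148.15 years; at 5 years per lamina that is 15148.15 / 5 ≈ 3030 laminae.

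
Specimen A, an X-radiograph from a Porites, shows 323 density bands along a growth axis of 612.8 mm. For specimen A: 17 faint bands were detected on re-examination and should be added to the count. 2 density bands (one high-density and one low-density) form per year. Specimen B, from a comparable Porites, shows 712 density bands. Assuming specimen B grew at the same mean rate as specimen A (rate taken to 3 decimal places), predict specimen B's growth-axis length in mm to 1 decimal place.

Specimen A: after corrections the count is 323 + 17 = 340 density bands.
Specimen A: with 2 density bands per year, 340 / 2 = 170 years.
A: Extension rate ≈ 612.8 / 170 = 3.605 mm/year.
Specimen B: dividing by 2 density bands per year: 712 / 2 = 356 years. Length of B = 3.605 × 356 = 1283.4 mm.

1283.4 mm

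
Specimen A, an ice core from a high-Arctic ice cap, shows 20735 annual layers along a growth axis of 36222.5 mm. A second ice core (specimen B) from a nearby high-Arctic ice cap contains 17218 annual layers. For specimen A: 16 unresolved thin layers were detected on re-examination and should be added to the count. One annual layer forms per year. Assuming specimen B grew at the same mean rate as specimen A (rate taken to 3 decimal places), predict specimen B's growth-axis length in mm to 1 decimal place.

30062.6 mm

Specimen A: true annual layer count = 20735 + 16 = 20751.
A: Mean rate = 36222.5 mm / 20751 years ≈ 1.746 mm/year.
Length of B = 1.746 × 17218 = 30062.6 mm.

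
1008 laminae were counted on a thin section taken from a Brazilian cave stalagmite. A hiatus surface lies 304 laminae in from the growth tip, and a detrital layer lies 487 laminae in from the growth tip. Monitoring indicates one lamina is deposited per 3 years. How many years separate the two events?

549 yr

487 − 304 = 183 laminae lie between the two events.
Multiplying by 3 years per lamina: 183 × 3 = 549 years.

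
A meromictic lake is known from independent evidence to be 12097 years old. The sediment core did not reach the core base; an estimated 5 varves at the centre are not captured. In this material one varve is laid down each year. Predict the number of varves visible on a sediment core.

12092 varves

One varve per year gives 12097 varves over 12097 years.
Subtracting the 5 varves not captured gives 12097 − 5 = 12092 varves in the record.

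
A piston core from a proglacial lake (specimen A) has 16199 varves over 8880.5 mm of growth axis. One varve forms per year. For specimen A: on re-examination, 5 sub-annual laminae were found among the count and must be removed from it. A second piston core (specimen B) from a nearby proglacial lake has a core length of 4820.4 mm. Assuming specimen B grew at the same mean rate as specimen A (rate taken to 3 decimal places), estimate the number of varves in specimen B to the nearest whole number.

Specimen A: correcting the raw count gives 16199 − 5 = 16194 true varves.
A: Mean rate = 8880.5 mm / 16194 years ≈ 0.548 mm/yr.
B spans 4820.4 / 0.548 = 8796.35 years ≈ 8796 varves.

8796 varves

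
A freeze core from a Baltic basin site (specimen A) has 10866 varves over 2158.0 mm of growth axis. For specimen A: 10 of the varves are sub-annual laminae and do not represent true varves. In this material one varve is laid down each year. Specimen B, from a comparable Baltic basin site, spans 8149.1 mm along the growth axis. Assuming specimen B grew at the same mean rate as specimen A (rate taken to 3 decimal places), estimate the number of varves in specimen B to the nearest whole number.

40950 varves

Specimen A: correcting the raw count gives 10866 − 10 = 10856 true varves.
A: Mean rate = 2158.0 mm / 10856 years ≈ 0.199 mm per year.
Specimen B: 8149.1 mm / 0.199 mm per year = 40950.25 years ≈ 40950 varves.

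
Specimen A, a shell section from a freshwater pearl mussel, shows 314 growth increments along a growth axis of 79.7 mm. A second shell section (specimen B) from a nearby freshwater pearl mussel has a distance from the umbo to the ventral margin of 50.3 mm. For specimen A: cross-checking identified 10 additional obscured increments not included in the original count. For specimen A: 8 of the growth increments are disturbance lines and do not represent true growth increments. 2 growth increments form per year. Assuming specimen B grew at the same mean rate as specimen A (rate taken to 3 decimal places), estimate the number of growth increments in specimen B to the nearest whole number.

200 growth increments

Specimen A: correcting the raw count gives 314 − 8 + 10 = 316 true growth increments.
Specimen A: with 2 growth increments per year, 316 / 2 = 158 years.
A: 79.7 mm over 158 years gives 79.7 / 158 ≈ 0.504 mm per year.
For B, 50.3 / 0.504 = 99.80 years; at 2 growth increments per year that is 99.80 × 2 ≈ 200 growth increments.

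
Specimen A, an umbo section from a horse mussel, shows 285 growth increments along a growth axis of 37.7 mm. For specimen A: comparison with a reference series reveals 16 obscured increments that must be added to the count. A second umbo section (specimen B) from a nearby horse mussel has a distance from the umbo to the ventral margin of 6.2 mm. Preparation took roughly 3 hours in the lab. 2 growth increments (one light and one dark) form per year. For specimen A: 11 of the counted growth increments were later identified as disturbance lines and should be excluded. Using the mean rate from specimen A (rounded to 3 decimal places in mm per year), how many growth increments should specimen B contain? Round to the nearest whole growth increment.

48 growth increments

Specimen A: true growth increment count = 285 − 11 + 16 = 290.
Specimen A: with 2 growth increments per year, 290 / 2 = 145 years.
A: Mean rate = 37.7 mm / 145 years ≈ 0.260 mm/year.
Specimen B: 6.2 mm / 0.260 mm per year = 23.85 years; at 2 growth increments per year that is 23.85 × 2 ≈ 48 growth increments.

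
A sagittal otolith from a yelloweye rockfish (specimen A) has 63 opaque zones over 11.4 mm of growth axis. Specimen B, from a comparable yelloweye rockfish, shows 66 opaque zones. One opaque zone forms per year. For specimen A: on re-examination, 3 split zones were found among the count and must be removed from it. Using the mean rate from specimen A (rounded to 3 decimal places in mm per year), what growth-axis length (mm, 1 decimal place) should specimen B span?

Specimen A: correcting the raw count gives 63 − 3 = 60 true opaque zones.
A: Mean rate = 11.4 mm / 60 years ≈ 0.190 mm/yr.
B's length ≈ 0.190 × 66 = 12.5 mm.

12.5 mm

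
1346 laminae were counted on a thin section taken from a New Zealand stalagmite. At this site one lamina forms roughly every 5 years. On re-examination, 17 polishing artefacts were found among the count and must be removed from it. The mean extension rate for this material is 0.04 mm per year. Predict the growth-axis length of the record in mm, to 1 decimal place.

265.8 mm

After corrections the count is 1346 − 17 = 1329 laminae.
Multiplying by 5 years per lamina: 1329 × 5 = 6645 years.
Length ≈ 0.04 × 6645 = 265.8 mm.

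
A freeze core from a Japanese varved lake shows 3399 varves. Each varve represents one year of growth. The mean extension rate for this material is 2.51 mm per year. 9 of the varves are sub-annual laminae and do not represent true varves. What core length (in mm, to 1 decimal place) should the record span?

Correcting the raw count gives 3399 − 9 = 3390 true varves.
Predicted length = 2.51 mm/year × 3390 years = 8508.9 mm.

8508.9 mm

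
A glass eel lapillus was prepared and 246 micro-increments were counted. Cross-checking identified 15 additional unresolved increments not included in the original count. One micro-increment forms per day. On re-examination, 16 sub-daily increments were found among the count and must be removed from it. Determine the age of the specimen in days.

245 d

After corrections the count is 246 − 16 + 15 = 245 micro-increments.
One micro-increment per day makes the duration 245 days.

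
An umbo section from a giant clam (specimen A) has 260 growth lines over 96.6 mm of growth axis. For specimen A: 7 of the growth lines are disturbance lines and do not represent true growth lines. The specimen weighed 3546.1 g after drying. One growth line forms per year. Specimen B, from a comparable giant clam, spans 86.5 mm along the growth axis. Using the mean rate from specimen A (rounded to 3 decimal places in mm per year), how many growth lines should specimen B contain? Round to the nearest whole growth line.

Specimen A: true growth line count = 260 − 7 = 253.
A: Extension rate ≈ 96.6 / 253 = 0.382 mm/year.
Specimen B: 86.5 mm / 0.382 mm per year = 226.44 years ≈ 226 growth lines.

226 growth lines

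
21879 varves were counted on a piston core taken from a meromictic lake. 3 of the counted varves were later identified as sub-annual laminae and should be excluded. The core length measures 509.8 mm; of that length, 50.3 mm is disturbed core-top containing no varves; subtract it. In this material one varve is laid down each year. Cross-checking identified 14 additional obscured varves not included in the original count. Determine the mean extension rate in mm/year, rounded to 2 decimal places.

0.02 mm/year

True varve count = 21879 − 3 + 14 = 21890.
Removing the 50.3 mm offcut leaves 509.8 − 50.3 = 459.5 mm.
Extension rate ≈ 459.5 / 21890 = 0.02 mm/year.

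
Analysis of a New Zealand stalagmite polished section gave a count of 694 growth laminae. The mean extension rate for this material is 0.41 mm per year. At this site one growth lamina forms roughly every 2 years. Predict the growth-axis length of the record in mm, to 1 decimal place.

569.1 mm

At 2 years per growth lamina, 694 × 2 = 1388 years.
Predicted length = 0.41 mm/year × 1388 years = 569.1 mm.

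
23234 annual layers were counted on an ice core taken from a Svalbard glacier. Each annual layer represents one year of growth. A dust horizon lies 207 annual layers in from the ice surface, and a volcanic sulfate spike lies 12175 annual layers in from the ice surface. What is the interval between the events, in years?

Separation: 12175 − 207 = 11968 annual layers.
That is 11968 years at one annual layer per year.

11968 yr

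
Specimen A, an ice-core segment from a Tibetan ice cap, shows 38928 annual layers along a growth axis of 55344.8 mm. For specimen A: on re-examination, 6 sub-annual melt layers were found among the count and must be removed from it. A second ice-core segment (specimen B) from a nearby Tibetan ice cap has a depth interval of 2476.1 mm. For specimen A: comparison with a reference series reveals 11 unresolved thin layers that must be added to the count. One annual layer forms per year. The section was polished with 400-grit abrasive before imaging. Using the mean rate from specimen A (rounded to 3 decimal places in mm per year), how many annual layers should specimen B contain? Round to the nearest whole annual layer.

1741 annual layers

Specimen A: true annual layer count = 38928 − 6 + 11 = 38933.
A: 55344.8 mm over 38933 years gives 55344.8 / 38933 ≈ 1.422 mm per year.
Specimen B: 2476.1 mm / 1.422 mm per year = 1741.28 years ≈ 1741 annual layers.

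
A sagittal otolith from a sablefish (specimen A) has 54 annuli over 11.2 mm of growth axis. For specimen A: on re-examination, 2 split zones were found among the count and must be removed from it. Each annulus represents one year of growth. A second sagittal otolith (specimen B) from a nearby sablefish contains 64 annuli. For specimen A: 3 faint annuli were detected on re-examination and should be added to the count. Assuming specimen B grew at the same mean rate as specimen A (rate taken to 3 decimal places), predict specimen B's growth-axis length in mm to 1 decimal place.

Specimen A: true annulus count = 54 − 2 + 3 = 55.
A: 11.2 mm over 55 years gives 11.2 / 55 ≈ 0.204 mm/year.
B's length ≈ 0.204 × 64 = 13.1 mm.

13.1 mm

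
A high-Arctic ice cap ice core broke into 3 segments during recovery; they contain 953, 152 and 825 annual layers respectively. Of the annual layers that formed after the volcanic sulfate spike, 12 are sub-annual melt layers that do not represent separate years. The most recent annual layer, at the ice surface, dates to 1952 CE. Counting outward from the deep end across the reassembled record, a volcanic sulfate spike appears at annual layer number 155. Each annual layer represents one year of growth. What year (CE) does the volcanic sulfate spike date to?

189 CE

Total annual layers = 953 + 152 + 825 = 1930.
Between annual layer 155 and the ice surface there are 1930 − 155 = 1775 annual layers.
1775 − 12 false = 1763 true annual layers after the volcanic sulfate spike.
1952 − 1763 = 189 CE.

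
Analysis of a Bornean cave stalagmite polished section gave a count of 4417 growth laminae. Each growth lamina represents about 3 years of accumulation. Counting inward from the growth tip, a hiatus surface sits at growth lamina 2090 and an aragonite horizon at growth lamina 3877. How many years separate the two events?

Separation: 3877 − 2090 = 1787 growth laminae.
1787 growth laminae at 3 years each span 1787 × 3 = 5361 years.

5361 years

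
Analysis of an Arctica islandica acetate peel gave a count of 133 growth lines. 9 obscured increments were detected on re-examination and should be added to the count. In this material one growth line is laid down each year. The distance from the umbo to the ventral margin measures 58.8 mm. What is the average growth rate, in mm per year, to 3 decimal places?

0.414 mm per year

Adjusted count: 133 + 9 = 142 growth lines.
Extension rate ≈ 58.8 / 142 = 0.414 mm per year.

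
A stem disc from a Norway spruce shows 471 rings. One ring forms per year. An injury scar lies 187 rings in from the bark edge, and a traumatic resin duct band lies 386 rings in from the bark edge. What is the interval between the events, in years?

Separation: 386 − 187 = 199 rings.
At one ring per year, 199 years elapsed between them.

199 years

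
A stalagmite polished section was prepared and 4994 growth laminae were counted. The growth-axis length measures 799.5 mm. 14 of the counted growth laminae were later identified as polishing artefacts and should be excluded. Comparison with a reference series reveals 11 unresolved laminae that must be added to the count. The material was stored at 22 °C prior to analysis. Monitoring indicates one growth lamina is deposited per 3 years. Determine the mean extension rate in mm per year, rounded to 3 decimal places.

After corrections the count is 4994 − 14 + 11 = 4991 growth laminae.
4991 growth laminae at 3 years each span 4991 × 3 = 14973 years.
Extension rate ≈ 799.5 / 14973 = 0.053 mm per year.

0.053 mm per year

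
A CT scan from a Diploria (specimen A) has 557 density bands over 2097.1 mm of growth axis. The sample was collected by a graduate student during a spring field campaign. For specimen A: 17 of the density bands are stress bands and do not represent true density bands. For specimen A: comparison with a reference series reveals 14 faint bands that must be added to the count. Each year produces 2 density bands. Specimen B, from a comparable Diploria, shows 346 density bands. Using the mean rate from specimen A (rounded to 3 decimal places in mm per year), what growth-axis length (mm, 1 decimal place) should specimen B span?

Specimen A: correcting the raw count gives 557 − 17 + 14 = 554 true density bands.
Specimen A: 554 density bands at 2 per year is 554 / 2 = 277 years.
A: Extension rate ≈ 2097.1 / 277 = 7.571 mm per year.
Specimen B: with 2 density bands per year, 346 / 2 = 173 years. Length of B = 7.571 × 173 = 1309.8 mm.

1309.8 mm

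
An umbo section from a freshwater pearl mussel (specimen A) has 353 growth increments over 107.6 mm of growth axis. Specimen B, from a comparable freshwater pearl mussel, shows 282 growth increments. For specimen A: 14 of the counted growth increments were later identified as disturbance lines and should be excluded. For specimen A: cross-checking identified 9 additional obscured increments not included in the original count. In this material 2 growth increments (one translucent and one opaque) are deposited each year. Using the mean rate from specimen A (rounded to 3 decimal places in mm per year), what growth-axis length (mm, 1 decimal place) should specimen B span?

87.1 mm

Specimen A: adjusted count: 353 − 14 + 9 = 348 growth increments.
Specimen A: dividing by 2 growth increments per year: 348 / 2 = 174 years.
A: 107.6 mm over 174 years gives 107.6 / 174 ≈ 0.618 mm per year.
Specimen B: 282 growth increments at 2 per year is 282 / 2 = 141 years. For B, 0.618 mm/year × 141 years = 87.1 mm.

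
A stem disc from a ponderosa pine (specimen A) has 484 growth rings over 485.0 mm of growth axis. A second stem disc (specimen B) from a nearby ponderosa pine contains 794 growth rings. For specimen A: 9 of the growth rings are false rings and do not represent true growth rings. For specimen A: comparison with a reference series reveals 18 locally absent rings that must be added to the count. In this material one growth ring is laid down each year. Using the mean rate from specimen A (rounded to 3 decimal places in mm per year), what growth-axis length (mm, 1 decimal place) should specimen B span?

781.3 mm

Specimen A: adjusted count: 484 − 9 + 18 = 493 growth rings.
A: 485.0 mm over 493 years gives 485.0 / 493 ≈ 0.984 mm per year.
For B, 0.984 mm/year × 794 years = 781.3 mm.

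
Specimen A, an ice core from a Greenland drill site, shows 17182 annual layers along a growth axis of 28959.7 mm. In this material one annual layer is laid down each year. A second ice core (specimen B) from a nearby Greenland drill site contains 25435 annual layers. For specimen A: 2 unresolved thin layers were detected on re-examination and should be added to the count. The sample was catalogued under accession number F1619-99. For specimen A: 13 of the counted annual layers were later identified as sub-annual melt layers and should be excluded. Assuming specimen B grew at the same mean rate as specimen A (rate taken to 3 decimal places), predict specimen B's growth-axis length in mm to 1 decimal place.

42908.8 mm

Specimen A: true annual layer count = 17182 − 13 + 2 = 17171.
A: Mean rate = 28959.7 mm / 17171 years ≈ 1.687 mm per year.
For B, 1.687 mm/year × 25435 years = 42908.8 mm.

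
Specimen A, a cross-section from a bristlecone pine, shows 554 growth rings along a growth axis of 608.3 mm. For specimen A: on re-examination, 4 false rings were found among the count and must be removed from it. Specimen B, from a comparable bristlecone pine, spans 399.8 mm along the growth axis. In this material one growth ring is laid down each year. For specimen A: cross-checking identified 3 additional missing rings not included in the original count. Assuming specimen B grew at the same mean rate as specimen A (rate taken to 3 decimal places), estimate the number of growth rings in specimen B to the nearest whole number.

363 growth rings

Specimen A: adjusted count: 554 − 4 + 3 = 553 growth rings.
A: 608.3 mm over 553 years gives 608.3 / 553 ≈ 1.100 mm/year.
B spans 399.8 / 1.100 = 363.45 years ≈ 363 growth rings.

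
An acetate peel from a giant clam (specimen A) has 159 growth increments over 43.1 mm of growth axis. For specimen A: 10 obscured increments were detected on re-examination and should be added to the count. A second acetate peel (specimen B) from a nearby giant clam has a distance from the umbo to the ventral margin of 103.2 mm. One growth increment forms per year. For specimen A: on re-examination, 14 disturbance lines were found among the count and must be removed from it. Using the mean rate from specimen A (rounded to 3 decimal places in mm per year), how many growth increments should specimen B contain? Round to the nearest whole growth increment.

Specimen A: adjusted count: 159 − 14 + 10 = 155 growth increments.
A: 43.1 mm over 155 years gives 43.1 / 155 ≈ 0.278 mm/yr.
B spans 103.2 / 0.278 = 371.22 years ≈ 371 growth increments.

371 growth increments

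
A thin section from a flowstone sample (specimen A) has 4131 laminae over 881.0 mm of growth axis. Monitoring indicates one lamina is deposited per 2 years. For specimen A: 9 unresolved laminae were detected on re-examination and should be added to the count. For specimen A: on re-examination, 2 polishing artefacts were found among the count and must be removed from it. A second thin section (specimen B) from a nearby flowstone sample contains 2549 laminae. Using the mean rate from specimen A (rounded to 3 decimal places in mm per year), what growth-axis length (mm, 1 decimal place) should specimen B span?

540.4 mm

Specimen A: after corrections the count is 4131 − 2 + 9 = 4138 laminae.
Specimen A: at 2 years per lamina, 4138 × 2 = 8276 years.
A: 881.0 mm over 8276 years gives 881.0 / 8276 ≈ 0.106 mm/yr.
Specimen B: 2549 laminae at 2 years each span 2549 × 2 = 5098 years. B's length ≈ 0.106 × 5098 = 540.4 mm.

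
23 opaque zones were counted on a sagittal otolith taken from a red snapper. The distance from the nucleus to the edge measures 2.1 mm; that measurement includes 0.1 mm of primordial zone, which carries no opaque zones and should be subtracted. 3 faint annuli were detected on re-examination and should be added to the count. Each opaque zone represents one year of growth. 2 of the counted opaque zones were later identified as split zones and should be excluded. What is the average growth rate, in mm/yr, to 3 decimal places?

True opaque zone count = 23 − 2 + 3 = 24.
Net length = 2.1 − 0.1 = 2.0 mm.
2.0 mm over 24 years gives 2.0 / 24 ≈ 0.083 mm/yr.

0.083 mm/yr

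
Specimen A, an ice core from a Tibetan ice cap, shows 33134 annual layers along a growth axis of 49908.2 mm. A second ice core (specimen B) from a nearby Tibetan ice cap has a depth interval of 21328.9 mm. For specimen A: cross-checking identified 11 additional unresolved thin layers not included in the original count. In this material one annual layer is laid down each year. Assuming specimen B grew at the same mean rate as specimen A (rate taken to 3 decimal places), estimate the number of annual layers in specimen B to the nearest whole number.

Specimen A: correcting the raw count gives 33134 + 11 = 33145 true annual layers.
A: Mean rate = 49908.2 mm / 33145 years ≈ 1.506 mm per year.
For B, 21328.9 / 1.506 = 14162.62 years ≈ 14163 annual layers.

14163 annual layers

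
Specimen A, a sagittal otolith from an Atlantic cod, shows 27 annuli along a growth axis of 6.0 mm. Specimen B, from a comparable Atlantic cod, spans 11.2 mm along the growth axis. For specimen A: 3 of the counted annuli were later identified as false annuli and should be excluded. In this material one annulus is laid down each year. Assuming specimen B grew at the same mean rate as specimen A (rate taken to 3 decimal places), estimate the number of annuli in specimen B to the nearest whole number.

45 annuli

Specimen A: after corrections the count is 27 − 3 = 24 annuli.
A: Mean rate = 6.0 mm / 24 years ≈ 0.250 mm/year.
For B, 11.2 / 0.250 = 44.80 years ≈ 45 annuli.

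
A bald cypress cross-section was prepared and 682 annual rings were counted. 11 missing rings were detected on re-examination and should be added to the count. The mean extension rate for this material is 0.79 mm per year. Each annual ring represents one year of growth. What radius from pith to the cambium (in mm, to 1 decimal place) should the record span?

547.5 mm

After corrections the count is 682 + 11 = 693 annual rings.
Length ≈ 0.79 × 693 = 547.5 mm.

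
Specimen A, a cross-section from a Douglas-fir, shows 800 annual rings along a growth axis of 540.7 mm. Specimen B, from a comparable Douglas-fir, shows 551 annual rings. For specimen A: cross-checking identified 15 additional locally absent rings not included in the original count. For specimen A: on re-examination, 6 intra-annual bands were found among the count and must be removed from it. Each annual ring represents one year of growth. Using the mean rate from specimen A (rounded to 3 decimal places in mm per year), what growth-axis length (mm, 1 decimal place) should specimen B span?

368.1 mm

Specimen A: true annual ring count = 800 − 6 + 15 = 809.
A: 540.7 mm over 809 years gives 540.7 / 809 ≈ 0.668 mm/year.
For B, 0.668 mm/year × 551 years = 368.1 mm.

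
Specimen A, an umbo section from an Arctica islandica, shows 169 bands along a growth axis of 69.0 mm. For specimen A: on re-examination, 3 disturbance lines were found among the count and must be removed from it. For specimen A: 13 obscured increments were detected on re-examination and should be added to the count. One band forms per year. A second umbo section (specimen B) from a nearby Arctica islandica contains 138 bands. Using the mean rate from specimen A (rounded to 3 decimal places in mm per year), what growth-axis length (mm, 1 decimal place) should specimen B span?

53.1 mm

Specimen A: adjusted count: 169 − 3 + 13 = 179 bands.
A: Mean rate = 69.0 mm / 179 years ≈ 0.385 mm/yr.
For B, 0.385 mm/year × 138 years = 53.1 mm.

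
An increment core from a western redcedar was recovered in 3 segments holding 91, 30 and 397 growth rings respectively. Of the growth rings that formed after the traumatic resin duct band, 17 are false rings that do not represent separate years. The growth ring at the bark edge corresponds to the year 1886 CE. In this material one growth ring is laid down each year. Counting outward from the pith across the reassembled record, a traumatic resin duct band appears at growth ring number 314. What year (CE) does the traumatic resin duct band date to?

Total growth rings = 91 + 30 + 397 = 518.
518 − 314 = 204 growth rings lie beyond the traumatic resin duct band toward the bark edge.
Removing the 17 false growth rings leaves 204 − 17 = 187 true growth rings beyond the traumatic resin duct band.
Counting back 187 years from 1886 CE places the traumatic resin duct band in 1886 − 187 = 1699 CE.

1699 CE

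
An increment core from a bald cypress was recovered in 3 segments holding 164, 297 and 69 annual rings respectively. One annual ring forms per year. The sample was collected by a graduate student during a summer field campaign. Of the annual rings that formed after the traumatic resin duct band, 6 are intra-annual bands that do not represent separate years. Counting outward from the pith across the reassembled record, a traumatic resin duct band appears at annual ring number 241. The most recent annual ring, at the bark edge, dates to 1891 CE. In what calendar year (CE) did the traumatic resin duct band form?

Total annual rings = 164 + 297 + 69 = 530.
The traumatic resin duct band sits at annual ring 241 from the pith, so 530 − 241 = 289 annual rings formed after it.
289 − 6 false = 283 true annual rings after the traumatic resin duct band.
The annual ring at the bark edge is 1891 CE, so the traumatic resin duct band dates to 1891 − 283 = 1608 CE.

1608 CE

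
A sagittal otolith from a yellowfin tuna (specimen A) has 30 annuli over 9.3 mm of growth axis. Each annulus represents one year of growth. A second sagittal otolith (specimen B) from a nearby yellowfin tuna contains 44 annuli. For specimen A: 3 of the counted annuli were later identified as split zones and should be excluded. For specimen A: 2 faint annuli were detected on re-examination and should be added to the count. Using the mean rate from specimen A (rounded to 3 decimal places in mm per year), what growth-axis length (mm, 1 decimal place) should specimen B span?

Specimen A: true annulus count = 30 − 3 + 2 = 29.
A: Extension rate ≈ 9.3 / 29 = 0.321 mm per year.
B's length ≈ 0.321 × 44 = 14.1 mm.

14.1 mm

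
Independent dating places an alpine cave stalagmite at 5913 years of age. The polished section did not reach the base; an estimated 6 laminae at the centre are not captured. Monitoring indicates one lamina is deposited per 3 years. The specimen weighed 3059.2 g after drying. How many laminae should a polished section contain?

One lamina every 3 years means 5913 / 3 = 1971 laminae.
Less the 6 uncaptured laminae: 1971 − 6 = 1965.

1965 laminae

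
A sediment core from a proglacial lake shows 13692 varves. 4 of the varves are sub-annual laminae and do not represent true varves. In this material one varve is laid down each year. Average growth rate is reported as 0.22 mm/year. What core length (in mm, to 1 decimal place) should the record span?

3011.4 mm

True varve count = 13692 − 4 = 13688.
13688 years at 0.22 mm/year gives 0.22 × 13688 = 3011.4 mm.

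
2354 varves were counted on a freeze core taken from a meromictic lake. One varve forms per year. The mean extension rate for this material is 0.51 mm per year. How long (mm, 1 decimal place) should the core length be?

2354 years of growth are recorded.
2354 years at 0.51 mm/year gives 0.51 × 2354 = 1200.5 mm.

1200.5 mm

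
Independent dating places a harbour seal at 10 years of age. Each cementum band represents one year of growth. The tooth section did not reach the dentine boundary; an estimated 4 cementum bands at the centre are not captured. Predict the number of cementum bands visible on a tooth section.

6 cementum bands

Expected cementum bands over 10 years: 10.
10 − 4 missed = 6 cementum bands expected in the prepared section.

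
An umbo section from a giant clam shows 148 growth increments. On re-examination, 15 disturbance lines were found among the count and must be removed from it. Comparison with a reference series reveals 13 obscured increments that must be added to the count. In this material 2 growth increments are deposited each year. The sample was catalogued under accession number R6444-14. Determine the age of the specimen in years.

Correcting the raw count gives 148 − 15 + 13 = 146 true growth increments.
With 2 growth increments per year, 146 / 2 = 73 years.

73 yr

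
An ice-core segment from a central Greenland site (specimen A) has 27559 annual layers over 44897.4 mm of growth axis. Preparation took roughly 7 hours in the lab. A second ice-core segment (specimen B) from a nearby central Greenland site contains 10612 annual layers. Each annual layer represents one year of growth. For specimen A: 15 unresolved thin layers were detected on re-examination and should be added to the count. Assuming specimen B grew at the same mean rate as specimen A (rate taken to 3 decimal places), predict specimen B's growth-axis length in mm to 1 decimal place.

17276.3 mm

Specimen A: true annual layer count = 27559 + 15 = 27574.
A: Extension rate ≈ 44897.4 / 27574 = 1.628 mm/yr.
B's length ≈ 1.628 × 10612 = 17276.3 mm.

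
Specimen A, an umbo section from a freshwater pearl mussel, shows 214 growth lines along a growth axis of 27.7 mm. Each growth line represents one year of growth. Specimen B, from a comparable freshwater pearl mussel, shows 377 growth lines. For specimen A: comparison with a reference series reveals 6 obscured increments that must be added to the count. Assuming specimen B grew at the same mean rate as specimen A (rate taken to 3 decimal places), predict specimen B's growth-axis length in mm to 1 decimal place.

Specimen A: adjusted count: 214 + 6 = 220 growth lines.
A: 27.7 mm over 220 years gives 27.7 / 220 ≈ 0.126 mm/yr.
B's length ≈ 0.126 × 377 = 47.5 mm.

47.5 mm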